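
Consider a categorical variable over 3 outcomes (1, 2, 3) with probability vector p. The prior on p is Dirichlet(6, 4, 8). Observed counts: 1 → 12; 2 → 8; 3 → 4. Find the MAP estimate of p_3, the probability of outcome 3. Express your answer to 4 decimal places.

The posterior is Dirichlet(αᵢ + nᵢ) = Dirichlet(18, 12, 12).
For a Dirichlet(a₁,…,a_K) with all aᵢ > 1, the mode has j-th component (aⱼ − 1)/(Σaᵢ − K).
Here Σaᵢ = 42 and K = 3, so p_3 = (12 − 1)/(42 − 3) = 11/39 ≈ 0.2821.

MAP estimate: 0.2821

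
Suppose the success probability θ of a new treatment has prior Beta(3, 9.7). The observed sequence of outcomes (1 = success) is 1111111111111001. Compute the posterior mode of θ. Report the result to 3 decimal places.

Prior: Beta(3, 9.7).
Data: 14 successes in 16 trials (from the sequence). The binomial likelihood contributes θ^14(1−θ)^2, so the posterior is Beta(3+14, 9.7+2) = Beta(17, 11.7).
For Beta(a, b) with a, b > 1 the mode is (a−1)/(a+b−2) = 16/26.7 ≈ 0.599.

θ̂_MAP = 0.599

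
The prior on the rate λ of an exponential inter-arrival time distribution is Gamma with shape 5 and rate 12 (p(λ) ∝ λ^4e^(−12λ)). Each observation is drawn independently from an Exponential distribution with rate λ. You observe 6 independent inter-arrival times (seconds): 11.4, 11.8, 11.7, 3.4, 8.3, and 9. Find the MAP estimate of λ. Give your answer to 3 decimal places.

The Exponential(rate=λ) likelihood is ∝ λ^n e^(−λΣtᵢ). Here n = 6 and Σtᵢ = 11.4 + 11.8 + 11.7 + 3.4 + 8.3 + 9 = 55.6.
Posterior ∝ λ^4e^(−12λ) · λ^6e^(−55.6λ) = λ^10e^(−67.6λ), i.e. Gamma(11, 67.6).
Mode = (a−1)/b = 10/67.6 ≈ 0.148.

λ̂_MAP = 0.148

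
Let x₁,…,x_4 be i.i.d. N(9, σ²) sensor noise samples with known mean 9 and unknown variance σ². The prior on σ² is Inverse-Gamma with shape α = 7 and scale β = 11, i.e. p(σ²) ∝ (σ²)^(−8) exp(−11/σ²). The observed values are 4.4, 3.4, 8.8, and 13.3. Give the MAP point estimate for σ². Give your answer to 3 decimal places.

Sum of squared deviations about the known mean: SS = (4.4−9)² + (3.4−9)² + (8.8−9)² + (13.3−9)² = 71.05.
The Normal likelihood contributes (σ²)^(−n/2) exp(−SS/(2σ²)), so the posterior is Inverse-Gamma(α + n/2, β + SS/2) = Inverse-Gamma(9, 46.525).
The mode of Inverse-Gamma(a, b) is b/(a+1) = 46.525/10 ≈ 4.653.

σ̂²_MAP = 4.653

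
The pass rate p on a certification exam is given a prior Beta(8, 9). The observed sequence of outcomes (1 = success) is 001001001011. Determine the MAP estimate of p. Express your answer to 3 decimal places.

p̂_MAP = 0.444

Prior: Beta(8, 9).
Data: 5 successes in 12 trials (from the sequence). The binomial likelihood contributes p^5(1−p)^7, so the posterior is Beta(8+5, 9+7) = Beta(13, 16).
For Beta(a, b) with a, b > 1 the mode is (a−1)/(a+b−2) = 12/27 ≈ 0.444.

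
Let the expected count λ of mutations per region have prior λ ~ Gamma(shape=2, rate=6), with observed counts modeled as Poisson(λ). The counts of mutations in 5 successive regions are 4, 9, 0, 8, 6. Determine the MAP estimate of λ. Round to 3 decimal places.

λ̂_MAP = 2.545

Σxᵢ = 4+9+0+8+6 = 27, with n = 5.
Posterior ∝ λe^(−6λ) · λ^27e^(−5λ) = λ^28e^(−11λ), i.e. Gamma(shape=29, rate=11).
The mode of a Gamma(a, b) with a ≥ 1 (shape–rate) is (a−1)/b = 28/11 ≈ 2.545.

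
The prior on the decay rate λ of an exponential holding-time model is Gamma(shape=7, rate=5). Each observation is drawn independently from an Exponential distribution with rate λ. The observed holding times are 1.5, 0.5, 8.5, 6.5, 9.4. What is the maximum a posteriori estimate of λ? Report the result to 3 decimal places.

The Exponential(rate=λ) likelihood is ∝ λ^n e^(−λΣtᵢ). Here n = 5 and Σtᵢ = 1.5 + 0.5 + 8.5 + 6.5 + 9.4 = 26.4.
Posterior ∝ λ^6e^(−5λ) · λ^5e^(−26.4λ) = λ^11e^(−31.4λ), i.e. Gamma(12, 31.4).
Mode = (a−1)/b = 11/31.4 ≈ 0.350.

λ̂_MAP = 0.350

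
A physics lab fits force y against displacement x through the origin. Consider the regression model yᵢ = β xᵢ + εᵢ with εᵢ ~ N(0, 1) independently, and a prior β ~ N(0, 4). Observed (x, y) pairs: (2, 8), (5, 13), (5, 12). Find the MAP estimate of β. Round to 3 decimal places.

β̂_MAP = 2.599

log p(β | y) = −Σ(yᵢ − βxᵢ)²/(2·1) − β²/(2·4) + const.
Setting the derivative to zero: Σxᵢ(yᵢ − βxᵢ)/1 − β/4 = 0, so β = Σxᵢyᵢ / (Σxᵢ² + σ²/τ²).
Σxᵢyᵢ = 2·8 + 5·13 + 5·12 = 141; Σxᵢ² = 54; σ²/τ² = 0.25.
β̂_MAP = 141 / (54 + 0.25) = 141/54.25 ≈ 2.599.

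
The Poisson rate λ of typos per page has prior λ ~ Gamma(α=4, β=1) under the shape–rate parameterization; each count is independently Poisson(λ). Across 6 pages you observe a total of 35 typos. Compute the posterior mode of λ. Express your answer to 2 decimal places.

λ̂_MAP = 5.43

Σxᵢ = 35, n = 6.
Posterior ∝ λ^3e^(−1λ) · λ^35e^(−6λ) = λ^38e^(−7λ), i.e. Gamma(shape=39, rate=7).
The mode of a Gamma(a, b) with a ≥ 1 (shape–rate) is (a−1)/b = 38/7 ≈ 5.43.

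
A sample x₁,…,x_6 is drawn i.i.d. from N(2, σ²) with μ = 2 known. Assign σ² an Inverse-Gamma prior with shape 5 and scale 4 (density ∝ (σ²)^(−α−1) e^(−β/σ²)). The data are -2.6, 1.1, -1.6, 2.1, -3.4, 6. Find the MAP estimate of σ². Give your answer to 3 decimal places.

Sum of squared deviations about the known mean: SS = (-2.6−2)² + (1.1−2)² + (-1.6−2)² + (2.1−2)² + (-3.4−2)² + (6−2)² = 80.1.
The Normal likelihood contributes (σ²)^(−n/2) exp(−SS/(2σ²)), so the posterior is Inverse-Gamma(α + n/2, β + SS/2) = Inverse-Gamma(8, 44.05).
The mode of Inverse-Gamma(a, b) is b/(a+1) = 44.05/9 ≈ 4.894.

σ̂²_MAP = 4.894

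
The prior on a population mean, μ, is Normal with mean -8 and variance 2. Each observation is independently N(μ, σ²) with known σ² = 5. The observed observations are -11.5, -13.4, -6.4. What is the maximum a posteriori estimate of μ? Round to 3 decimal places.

μ̂_MAP = -9.327

n = 3; x̄ = ((-11.5) + (-13.4) + (-6.4))/3 = -31.3/3 = -313/30 ≈ -10.4333.
For a Normal prior and Normal likelihood with known variance, the posterior is Normal; its mode equals its mean, the precision-weighted average.
Prior precision 1/σ₀² = 1/2 = 0.5; data precision n/σ² = 3/5 = 0.6.
μ̂ = (0.5·(-8) + 0.6·(-313/30)) / (0.5 + 0.6) = (-10.26)/1.1 = -513/55 ≈ -9.327.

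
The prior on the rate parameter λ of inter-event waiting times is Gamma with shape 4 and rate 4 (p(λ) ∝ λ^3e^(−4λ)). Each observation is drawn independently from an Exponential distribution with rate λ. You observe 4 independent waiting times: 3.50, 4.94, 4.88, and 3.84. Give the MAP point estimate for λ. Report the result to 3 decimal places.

λ̂_MAP = 0.331

The Exponential(rate=λ) likelihood is ∝ λ^n e^(−λΣtᵢ). Here n = 4 and Σtᵢ = 3.50 + 4.94 + 4.88 + 3.84 = 17.16.
Posterior ∝ λ^3e^(−4λ) · λ^4e^(−17.16λ) = λ^7e^(−21.16λ), i.e. Gamma(8, 21.16).
Mode = (a−1)/b = 7/21.16 ≈ 0.331.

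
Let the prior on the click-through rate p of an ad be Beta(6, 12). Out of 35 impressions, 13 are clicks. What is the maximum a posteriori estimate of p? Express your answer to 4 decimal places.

Prior: Beta(6, 12).
Data: 13 successes in 35 trials. The binomial likelihood contributes p^13(1−p)^22, so the posterior is Beta(6+13, 12+22) = Beta(19, 34).
For Beta(a, b) with a, b > 1 the mode is (a−1)/(a+b−2) = 18/51 ≈ 0.3529.

p̂_MAP = 0.3529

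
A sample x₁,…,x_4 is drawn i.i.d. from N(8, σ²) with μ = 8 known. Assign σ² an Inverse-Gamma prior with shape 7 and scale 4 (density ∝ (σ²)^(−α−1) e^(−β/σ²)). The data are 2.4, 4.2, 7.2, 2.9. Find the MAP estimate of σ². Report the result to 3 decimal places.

σ̂²_MAP = 4.023

Sum of squared deviations about the known mean: SS = (2.4−8)² + (4.2−8)² + (7.2−8)² + (2.9−8)² = 72.45.
The Normal likelihood contributes (σ²)^(−n/2) exp(−SS/(2σ²)), so the posterior is Inverse-Gamma(α + n/2, β + SS/2) = Inverse-Gamma(9, 40.225).
The mode of Inverse-Gamma(a, b) is b/(a+1) = 40.225/10 ≈ 4.023.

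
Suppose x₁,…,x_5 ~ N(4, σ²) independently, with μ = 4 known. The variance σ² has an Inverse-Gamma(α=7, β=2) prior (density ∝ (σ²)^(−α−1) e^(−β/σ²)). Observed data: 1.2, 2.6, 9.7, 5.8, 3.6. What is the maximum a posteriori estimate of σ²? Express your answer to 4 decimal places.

Sum of squared deviations about the known mean: SS = (1.2−4)² + (2.6−4)² + (9.7−4)² + (5.8−4)² + (3.6−4)² = 45.69.
The Normal likelihood contributes (σ²)^(−n/2) exp(−SS/(2σ²)), so the posterior is Inverse-Gamma(α + n/2, β + SS/2) = Inverse-Gamma(9.5, 24.845).
The mode of Inverse-Gamma(a, b) is b/(a+1) = 24.845/10.5 ≈ 2.3662.

σ̂²_MAP = 2.3662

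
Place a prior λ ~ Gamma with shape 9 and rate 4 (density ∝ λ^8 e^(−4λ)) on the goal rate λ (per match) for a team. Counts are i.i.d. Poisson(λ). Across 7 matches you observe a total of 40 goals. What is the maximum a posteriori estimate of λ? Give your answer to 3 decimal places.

λ̂_MAP = 4.364

Σxᵢ = 40, n = 7.
Posterior ∝ λ^8e^(−4λ) · λ^40e^(−7λ) = λ^48e^(−11λ), i.e. Gamma(shape=49, rate=11).
The mode of a Gamma(a, b) with a ≥ 1 (shape–rate) is (a−1)/b = 48/11 ≈ 4.364.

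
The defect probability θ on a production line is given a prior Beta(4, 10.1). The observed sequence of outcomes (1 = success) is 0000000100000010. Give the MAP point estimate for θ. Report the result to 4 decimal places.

θ̂_MAP = 0.1779

Prior: Beta(4, 10.1).
Data: 2 successes in 16 trials (from the sequence). The binomial likelihood contributes θ^2(1−θ)^14, so the posterior is Beta(4+2, 10.1+14) = Beta(6, 24.1).
For Beta(a, b) with a, b > 1 the mode is (a−1)/(a+b−2) = 5/28.1 ≈ 0.1779.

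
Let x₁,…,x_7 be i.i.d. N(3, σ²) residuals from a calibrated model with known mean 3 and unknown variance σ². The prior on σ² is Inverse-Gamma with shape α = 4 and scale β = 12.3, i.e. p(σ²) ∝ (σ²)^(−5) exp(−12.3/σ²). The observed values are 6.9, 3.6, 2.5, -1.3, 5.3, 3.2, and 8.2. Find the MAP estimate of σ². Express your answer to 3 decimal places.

σ̂²_MAP = 5.369

Sum of squared deviations about the known mean: SS = (6.9−3)² + (3.6−3)² + (2.5−3)² + (-1.3−3)² + (5.3−3)² + (3.2−3)² + (8.2−3)² = 66.68.
The Normal likelihood contributes (σ²)^(−n/2) exp(−SS/(2σ²)), so the posterior is Inverse-Gamma(α + n/2, β + SS/2) = Inverse-Gamma(7.5, 45.64).
The mode of Inverse-Gamma(a, b) is b/(a+1) = 45.64/8.5 ≈ 5.369.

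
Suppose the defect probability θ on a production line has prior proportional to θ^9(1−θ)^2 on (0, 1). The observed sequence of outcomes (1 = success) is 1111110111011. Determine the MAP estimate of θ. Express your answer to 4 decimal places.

The prior density ∝ θ^9(1−θ)^2 is the kernel of Beta(10, 3).
Data: 11 successes in 13 trials (from the sequence). The binomial likelihood contributes θ^11(1−θ)^2, so the posterior is Beta(10+11, 3+2) = Beta(21, 5).
For Beta(a, b) with a, b > 1 the mode is (a−1)/(a+b−2) = 20/24 ≈ 0.8333.

θ̂_MAP = 0.8333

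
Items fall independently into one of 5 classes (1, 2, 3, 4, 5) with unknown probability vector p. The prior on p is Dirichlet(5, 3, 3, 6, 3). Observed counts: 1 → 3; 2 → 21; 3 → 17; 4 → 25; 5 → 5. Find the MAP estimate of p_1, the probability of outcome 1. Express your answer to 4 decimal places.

MAP estimate: 0.0814

The posterior is Dirichlet(αᵢ + nᵢ) = Dirichlet(8, 24, 20, 31, 8).
For a Dirichlet(a₁,…,a_K) with all aᵢ > 1, the mode has j-th component (aⱼ − 1)/(Σaᵢ − K).
Here Σaᵢ = 91 and K = 5, so p_1 = (8 − 1)/(91 − 5) = 7/86 ≈ 0.0814.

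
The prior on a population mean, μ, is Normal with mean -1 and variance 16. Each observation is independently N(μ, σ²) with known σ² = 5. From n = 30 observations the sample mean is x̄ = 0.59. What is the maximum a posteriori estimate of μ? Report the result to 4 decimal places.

μ̂_MAP = 0.5736

n = 30, x̄ = 0.59.
For a Normal prior and Normal likelihood with known variance, the posterior is Normal; its mode equals its mean, the precision-weighted average.
Prior precision 1/σ₀² = 1/16 = 0.0625; data precision n/σ² = 30/5 = 6.
μ̂ = (0.0625·(-1) + 6·0.59) / (0.0625 + 6) = 3.4775/6.0625 = 1391/2425 ≈ 0.5736.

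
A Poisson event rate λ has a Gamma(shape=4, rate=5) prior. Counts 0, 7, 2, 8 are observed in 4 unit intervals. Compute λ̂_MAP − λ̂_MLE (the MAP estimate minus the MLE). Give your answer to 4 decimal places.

Σxᵢ = 17. Posterior is Gamma(21, 9); MAP = (21−1)/9 = 20/9 ≈ 2.22222.
MLE = x̄ = 17/4 ≈ 4.25000.
Difference = 20/9 − 17/4 = -73/36 ≈ -2.0278.

MAP − MLE = -2.0278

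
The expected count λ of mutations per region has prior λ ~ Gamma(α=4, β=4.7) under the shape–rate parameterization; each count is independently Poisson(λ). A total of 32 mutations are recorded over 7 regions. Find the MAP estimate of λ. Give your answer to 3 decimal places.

λ̂_MAP = 2.991

Σxᵢ = 32, n = 7.
Posterior ∝ λ^3e^(−4.7λ) · λ^32e^(−7λ) = λ^35e^(−11.7λ), i.e. Gamma(shape=36, rate=11.7).
The mode of a Gamma(a, b) with a ≥ 1 (shape–rate) is (a−1)/b = 35/11.7 ≈ 2.991.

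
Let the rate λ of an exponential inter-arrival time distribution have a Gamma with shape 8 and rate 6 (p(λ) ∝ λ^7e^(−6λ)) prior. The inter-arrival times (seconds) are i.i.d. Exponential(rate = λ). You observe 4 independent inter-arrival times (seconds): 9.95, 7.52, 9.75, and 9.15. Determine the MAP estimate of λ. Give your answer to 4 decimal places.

λ̂_MAP = 0.2596

The Exponential(rate=λ) likelihood is ∝ λ^n e^(−λΣtᵢ). Here n = 4 and Σtᵢ = 9.95 + 7.52 + 9.75 + 9.15 = 36.37.
Posterior ∝ λ^7e^(−6λ) · λ^4e^(−36.37λ) = λ^11e^(−42.37λ), i.e. Gamma(12, 42.37).
Mode = (a−1)/b = 11/42.37 ≈ 0.2596.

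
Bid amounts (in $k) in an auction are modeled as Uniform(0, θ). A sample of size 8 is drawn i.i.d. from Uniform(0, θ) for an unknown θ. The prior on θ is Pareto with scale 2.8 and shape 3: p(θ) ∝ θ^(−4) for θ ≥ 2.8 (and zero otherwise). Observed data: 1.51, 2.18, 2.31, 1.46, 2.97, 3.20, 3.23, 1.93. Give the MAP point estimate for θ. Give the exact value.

θ̂_MAP = 3.23

The Uniform(0, θ) likelihood is θ^(−n) for θ ≥ max(xᵢ), zero otherwise. Here max(xᵢ) = 3.23.
Posterior ∝ θ^(−4) · θ^(−8) = θ^(−12) on θ ≥ max(2.8, 3.23) = 3.23.
This density is strictly decreasing in θ, so the posterior mode lies at the lower boundary of the support.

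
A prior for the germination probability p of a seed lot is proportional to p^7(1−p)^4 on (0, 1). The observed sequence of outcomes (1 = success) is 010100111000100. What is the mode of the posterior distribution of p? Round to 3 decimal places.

p̂_MAP = 0.500

The prior density ∝ p^7(1−p)^4 is the kernel of Beta(8, 5).
Data: 6 successes in 15 trials (from the sequence). The binomial likelihood contributes p^6(1−p)^9, so the posterior is Beta(8+6, 5+9) = Beta(14, 14).
For Beta(a, b) with a, b > 1 the mode is (a−1)/(a+b−2) = 13/26 ≈ 0.500.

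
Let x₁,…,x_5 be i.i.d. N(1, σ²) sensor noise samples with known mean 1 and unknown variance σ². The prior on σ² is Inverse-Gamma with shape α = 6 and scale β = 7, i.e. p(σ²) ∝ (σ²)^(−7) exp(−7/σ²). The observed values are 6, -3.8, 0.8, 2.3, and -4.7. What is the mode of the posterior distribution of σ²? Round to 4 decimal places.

σ̂²_MAP = 5.0663

Sum of squared deviations about the known mean: SS = (6−1)² + (-3.8−1)² + (0.8−1)² + (2.3−1)² + (-4.7−1)² = 82.26.
The Normal likelihood contributes (σ²)^(−n/2) exp(−SS/(2σ²)), so the posterior is Inverse-Gamma(α + n/2, β + SS/2) = Inverse-Gamma(8.5, 48.13).
The mode of Inverse-Gamma(a, b) is b/(a+1) = 48.13/9.5 ≈ 5.0663.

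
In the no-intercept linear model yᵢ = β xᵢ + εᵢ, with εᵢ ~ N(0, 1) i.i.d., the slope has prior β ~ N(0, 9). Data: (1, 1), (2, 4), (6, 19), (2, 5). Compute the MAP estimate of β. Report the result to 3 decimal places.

β̂_MAP = 2.948

log p(β | y) = −Σ(yᵢ − βxᵢ)²/(2·1) − β²/(2·9) + const.
Setting the derivative to zero: Σxᵢ(yᵢ − βxᵢ)/1 − β/9 = 0, so β = Σxᵢyᵢ / (Σxᵢ² + σ²/τ²).
Σxᵢyᵢ = 1·1 + 2·4 + 6·19 + 2·5 = 133; Σxᵢ² = 45; σ²/τ² = 1/9.
β̂_MAP = 133 / (45 + 1/9) = 133/(406/9) = 171/58 ≈ 2.948.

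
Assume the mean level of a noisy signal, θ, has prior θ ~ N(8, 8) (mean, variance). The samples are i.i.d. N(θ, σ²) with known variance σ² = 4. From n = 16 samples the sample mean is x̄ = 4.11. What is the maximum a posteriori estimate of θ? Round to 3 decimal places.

θ̂_MAP = 4.228

n = 16, x̄ = 4.11.
For a Normal prior and Normal likelihood with known variance, the posterior is Normal; its mode equals its mean, the precision-weighted average.
Prior precision 1/σ₀² = 1/8 = 0.125; data precision n/σ² = 16/4 = 4.
θ̂ = (0.125·8 + 4·4.11) / (0.125 + 4) = 17.44/4.125 = 3488/825 ≈ 4.228.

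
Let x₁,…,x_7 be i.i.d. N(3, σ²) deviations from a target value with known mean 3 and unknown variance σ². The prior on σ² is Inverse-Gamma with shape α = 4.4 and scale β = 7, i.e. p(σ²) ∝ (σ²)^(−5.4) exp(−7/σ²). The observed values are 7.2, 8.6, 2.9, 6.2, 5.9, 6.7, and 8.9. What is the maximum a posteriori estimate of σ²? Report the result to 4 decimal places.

Sum of squared deviations about the known mean: SS = (7.2−3)² + (8.6−3)² + (2.9−3)² + (6.2−3)² + (5.9−3)² + (6.7−3)² + (8.9−3)² = 116.16.
The Normal likelihood contributes (σ²)^(−n/2) exp(−SS/(2σ²)), so the posterior is Inverse-Gamma(α + n/2, β + SS/2) = Inverse-Gamma(7.9, 65.08).
The mode of Inverse-Gamma(a, b) is b/(a+1) = 65.08/8.9 ≈ 7.3124.

σ̂²_MAP = 7.3124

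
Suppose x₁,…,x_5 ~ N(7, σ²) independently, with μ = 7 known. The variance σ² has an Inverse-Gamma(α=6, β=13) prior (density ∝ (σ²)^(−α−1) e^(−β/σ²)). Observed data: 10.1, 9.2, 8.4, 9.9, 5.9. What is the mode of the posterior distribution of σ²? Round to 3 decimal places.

σ̂²_MAP = 2.738

Sum of squared deviations about the known mean: SS = (10.1−7)² + (9.2−7)² + (8.4−7)² + (9.9−7)² + (5.9−7)² = 26.03.
The Normal likelihood contributes (σ²)^(−n/2) exp(−SS/(2σ²)), so the posterior is Inverse-Gamma(α + n/2, β + SS/2) = Inverse-Gamma(8.5, 26.015).
The mode of Inverse-Gamma(a, b) is b/(a+1) = 26.015/9.5 ≈ 2.738.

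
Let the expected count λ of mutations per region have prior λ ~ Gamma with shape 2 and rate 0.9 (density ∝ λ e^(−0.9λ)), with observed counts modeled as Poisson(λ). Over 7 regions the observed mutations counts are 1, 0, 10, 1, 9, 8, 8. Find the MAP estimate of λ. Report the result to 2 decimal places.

Σxᵢ = 1+0+10+1+9+8+8 = 37, with n = 7.
Posterior ∝ λe^(−0.9λ) · λ^37e^(−7λ) = λ^38e^(−7.9λ), i.e. Gamma(shape=39, rate=7.9).
The mode of a Gamma(a, b) with a ≥ 1 (shape–rate) is (a−1)/b = 38/7.9 ≈ 4.81.

λ̂_MAP = 4.81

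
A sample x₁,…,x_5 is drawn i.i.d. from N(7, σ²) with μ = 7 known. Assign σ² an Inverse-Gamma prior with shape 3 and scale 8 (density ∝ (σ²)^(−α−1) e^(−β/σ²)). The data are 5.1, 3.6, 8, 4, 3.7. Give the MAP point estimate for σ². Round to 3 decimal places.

Sum of squared deviations about the known mean: SS = (5.1−7)² + (3.6−7)² + (8−7)² + (4−7)² + (3.7−7)² = 36.06.
The Normal likelihood contributes (σ²)^(−n/2) exp(−SS/(2σ²)), so the posterior is Inverse-Gamma(α + n/2, β + SS/2) = Inverse-Gamma(5.5, 26.03).
The mode of Inverse-Gamma(a, b) is b/(a+1) = 26.03/6.5 ≈ 4.005.

σ̂²_MAP = 4.005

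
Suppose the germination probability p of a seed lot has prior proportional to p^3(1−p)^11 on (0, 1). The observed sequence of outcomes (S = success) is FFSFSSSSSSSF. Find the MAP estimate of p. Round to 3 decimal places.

p̂_MAP = 0.423

The prior density ∝ p^3(1−p)^11 is the kernel of Beta(4, 12).
Data: 8 successes in 12 trials (from the sequence). The binomial likelihood contributes p^8(1−p)^4, so the posterior is Beta(4+8, 12+4) = Beta(12, 16).
For Beta(a, b) with a, b > 1 the mode is (a−1)/(a+b−2) = 11/26 ≈ 0.423.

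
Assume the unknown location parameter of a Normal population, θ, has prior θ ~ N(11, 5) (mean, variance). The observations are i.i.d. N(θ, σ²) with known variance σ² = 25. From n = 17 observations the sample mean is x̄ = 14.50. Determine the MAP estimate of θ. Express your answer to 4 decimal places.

θ̂_MAP = 13.7045

n = 17, x̄ = 14.50.
For a Normal prior and Normal likelihood with known variance, the posterior is Normal; its mode equals its mean, the precision-weighted average.
Prior precision 1/σ₀² = 1/5 = 0.2; data precision n/σ² = 17/25 = 0.68.
θ̂ = (0.2·11 + 0.68·14.5) / (0.2 + 0.68) = 12.06/0.88 = 603/44 ≈ 13.7045.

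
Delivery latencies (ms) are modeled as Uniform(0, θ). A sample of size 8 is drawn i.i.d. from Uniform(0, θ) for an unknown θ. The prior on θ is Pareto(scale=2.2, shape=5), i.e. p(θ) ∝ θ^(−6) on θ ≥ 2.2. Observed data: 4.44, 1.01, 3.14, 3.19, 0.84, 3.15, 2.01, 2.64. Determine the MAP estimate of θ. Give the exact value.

θ̂_MAP = 4.44

The Uniform(0, θ) likelihood is θ^(−n) for θ ≥ max(xᵢ), zero otherwise. Here max(xᵢ) = 4.44.
Posterior ∝ θ^(−6) · θ^(−8) = θ^(−14) on θ ≥ max(2.2, 4.44) = 4.44.
This density is strictly decreasing in θ, so the posterior mode lies at the lower boundary of the support.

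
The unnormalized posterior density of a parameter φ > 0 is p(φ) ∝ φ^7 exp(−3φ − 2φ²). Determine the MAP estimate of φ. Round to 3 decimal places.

φ̂_MAP = 1.000

ℓ'(φ) = 7/φ − 3 − 4φ. Setting this to zero and multiplying by φ: 4φ² + 3φ − 7 = 0.
φ = (−3 + √(3² + 4·4·7)) / (2·4) = (−3 + √121) / 8 = (−3 + 11)/8 = 1.
ℓ''(φ) = −7/φ² − 4 < 0, confirming a maximum.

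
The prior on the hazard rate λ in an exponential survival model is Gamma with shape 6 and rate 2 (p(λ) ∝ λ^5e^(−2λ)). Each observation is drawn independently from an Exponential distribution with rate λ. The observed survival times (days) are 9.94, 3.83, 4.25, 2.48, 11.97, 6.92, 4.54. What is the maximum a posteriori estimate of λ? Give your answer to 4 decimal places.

The Exponential(rate=λ) likelihood is ∝ λ^n e^(−λΣtᵢ). Here n = 7 and Σtᵢ = 9.94 + 3.83 + 4.25 + 2.48 + 11.97 + 6.92 + 4.54 = 43.93.
Posterior ∝ λ^5e^(−2λ) · λ^7e^(−43.93λ) = λ^12e^(−45.93λ), i.e. Gamma(13, 45.93).
Mode = (a−1)/b = 12/45.93 ≈ 0.2613.

λ̂_MAP = 0.2613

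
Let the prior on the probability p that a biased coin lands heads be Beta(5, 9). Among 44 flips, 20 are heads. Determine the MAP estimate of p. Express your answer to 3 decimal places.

p̂_MAP = 0.429

Prior: Beta(5, 9).
Data: 20 successes in 44 trials. The binomial likelihood contributes p^20(1−p)^24, so the posterior is Beta(5+20, 9+24) = Beta(25, 33).
For Beta(a, b) with a, b > 1 the mode is (a−1)/(a+b−2) = 24/56 ≈ 0.429.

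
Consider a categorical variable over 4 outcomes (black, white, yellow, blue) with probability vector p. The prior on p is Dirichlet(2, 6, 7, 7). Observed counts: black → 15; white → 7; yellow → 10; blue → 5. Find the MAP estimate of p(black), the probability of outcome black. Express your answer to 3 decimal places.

The posterior is Dirichlet(αᵢ + nᵢ) = Dirichlet(17, 13, 17, 12).
For a Dirichlet(a₁,…,a_K) with all aᵢ > 1, the mode has j-th component (aⱼ − 1)/(Σaᵢ − K).
Here Σaᵢ = 59 and K = 4, so p(black) = (17 − 1)/(59 − 4) = 16/55 ≈ 0.291.

MAP estimate of p(black) = 0.291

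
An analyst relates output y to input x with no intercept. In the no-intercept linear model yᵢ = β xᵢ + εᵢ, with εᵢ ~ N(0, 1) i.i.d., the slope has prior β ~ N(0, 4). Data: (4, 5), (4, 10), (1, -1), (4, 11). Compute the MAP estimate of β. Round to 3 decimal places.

log p(β | y) = −Σ(yᵢ − βxᵢ)²/(2·1) − β²/(2·4) + const.
Setting the derivative to zero: Σxᵢ(yᵢ − βxᵢ)/1 − β/4 = 0, so β = Σxᵢyᵢ / (Σxᵢ² + σ²/τ²).
Σxᵢyᵢ = 4·5 + 4·10 + 1·(-1) + 4·11 = 103; Σxᵢ² = 49; σ²/τ² = 0.25.
β̂_MAP = 103 / (49 + 0.25) = 103/49.25 ≈ 2.091.

β̂_MAP = 2.091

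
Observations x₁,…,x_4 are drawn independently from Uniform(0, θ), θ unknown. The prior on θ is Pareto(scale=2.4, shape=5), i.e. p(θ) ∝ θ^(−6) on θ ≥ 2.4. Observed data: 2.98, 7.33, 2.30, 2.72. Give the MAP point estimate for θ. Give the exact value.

The Uniform(0, θ) likelihood is θ^(−n) for θ ≥ max(xᵢ), zero otherwise. Here max(xᵢ) = 7.33.
Posterior ∝ θ^(−6) · θ^(−4) = θ^(−10) on θ ≥ max(2.4, 7.33) = 7.33.
This density is strictly decreasing in θ, so the posterior mode lies at the lower boundary of the support.

θ̂_MAP = 7.33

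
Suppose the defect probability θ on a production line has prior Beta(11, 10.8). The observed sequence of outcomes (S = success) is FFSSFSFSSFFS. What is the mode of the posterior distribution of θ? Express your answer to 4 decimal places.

θ̂_MAP = 0.5031

Prior: Beta(11, 10.8).
Data: 6 successes in 12 trials (from the sequence). The binomial likelihood contributes θ^6(1−θ)^6, so the posterior is Beta(11+6, 10.8+6) = Beta(17, 16.8).
For Beta(a, b) with a, b > 1 the mode is (a−1)/(a+b−2) = 16/31.8 ≈ 0.5031.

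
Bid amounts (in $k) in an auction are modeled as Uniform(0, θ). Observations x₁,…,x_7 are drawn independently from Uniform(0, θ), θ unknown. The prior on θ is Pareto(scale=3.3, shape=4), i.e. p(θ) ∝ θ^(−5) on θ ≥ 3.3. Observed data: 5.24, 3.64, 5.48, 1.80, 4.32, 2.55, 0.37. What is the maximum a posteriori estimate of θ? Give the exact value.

θ̂_MAP = 5.48

The Uniform(0, θ) likelihood is θ^(−n) for θ ≥ max(xᵢ), zero otherwise. Here max(xᵢ) = 5.48.
Posterior ∝ θ^(−5) · θ^(−7) = θ^(−12) on θ ≥ max(3.3, 5.48) = 5.48.
This density is strictly decreasing in θ, so the posterior mode lies at the lower boundary of the support.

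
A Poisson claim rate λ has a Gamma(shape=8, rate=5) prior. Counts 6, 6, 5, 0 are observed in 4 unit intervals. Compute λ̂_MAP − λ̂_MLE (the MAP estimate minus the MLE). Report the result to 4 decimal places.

Σxᵢ = 17. Posterior is Gamma(25, 9); MAP = (25−1)/9 = 24/9 ≈ 2.66667.
MLE = x̄ = 17/4 ≈ 4.25000.
Difference = 24/9 − 17/4 = -19/12 ≈ -1.5833.

MAP − MLE = -1.5833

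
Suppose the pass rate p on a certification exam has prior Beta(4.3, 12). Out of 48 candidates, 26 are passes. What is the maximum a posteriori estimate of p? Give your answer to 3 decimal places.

p̂_MAP = 0.470

Prior: Beta(4.3, 12).
Data: 26 successes in 48 trials. The binomial likelihood contributes p^26(1−p)^22, so the posterior is Beta(4.3+26, 12+22) = Beta(30.3, 34).
For Beta(a, b) with a, b > 1 the mode is (a−1)/(a+b−2) = 29.3/62.3 ≈ 0.470.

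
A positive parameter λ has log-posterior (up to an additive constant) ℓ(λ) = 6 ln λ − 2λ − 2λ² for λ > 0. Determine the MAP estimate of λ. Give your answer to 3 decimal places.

λ̂_MAP = 1.000

ℓ'(λ) = 6/λ − 2 − 4λ. Setting this to zero and multiplying by λ: 4λ² + 2λ − 6 = 0.
λ = (−2 + √(2² + 4·4·6)) / (2·4) = (−2 + √100) / 8 = (−2 + 10)/8 = 1.
ℓ''(λ) = −6/λ² − 4 < 0, confirming a maximum.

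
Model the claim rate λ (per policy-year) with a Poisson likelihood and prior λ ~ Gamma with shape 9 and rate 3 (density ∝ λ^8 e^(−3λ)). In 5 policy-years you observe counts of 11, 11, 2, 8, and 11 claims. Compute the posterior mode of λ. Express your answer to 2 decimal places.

λ̂_MAP = 6.38

Σxᵢ = 11+11+2+8+11 = 43, with n = 5.
Posterior ∝ λ^8e^(−3λ) · λ^43e^(−5λ) = λ^51e^(−8λ), i.e. Gamma(shape=52, rate=8).
The mode of a Gamma(a, b) with a ≥ 1 (shape–rate) is (a−1)/b = 51/8 ≈ 6.38.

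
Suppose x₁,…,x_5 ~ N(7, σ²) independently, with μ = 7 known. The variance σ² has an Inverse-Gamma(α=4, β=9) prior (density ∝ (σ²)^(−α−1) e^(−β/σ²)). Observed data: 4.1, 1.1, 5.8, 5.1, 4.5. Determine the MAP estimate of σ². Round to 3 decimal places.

σ̂²_MAP = 4.835

Sum of squared deviations about the known mean: SS = (4.1−7)² + (1.1−7)² + (5.8−7)² + (5.1−7)² + (4.5−7)² = 54.52.
The Normal likelihood contributes (σ²)^(−n/2) exp(−SS/(2σ²)), so the posterior is Inverse-Gamma(α + n/2, β + SS/2) = Inverse-Gamma(6.5, 36.26).
The mode of Inverse-Gamma(a, b) is b/(a+1) = 36.26/7.5 ≈ 4.835.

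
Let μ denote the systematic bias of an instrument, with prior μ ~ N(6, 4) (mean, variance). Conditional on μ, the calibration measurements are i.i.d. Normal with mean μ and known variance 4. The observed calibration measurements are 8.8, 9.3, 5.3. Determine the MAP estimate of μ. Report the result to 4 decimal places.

μ̂_MAP = 7.3500

n = 3; x̄ = (8.8 + 9.3 + 5.3)/3 = 23.4/3 = 7.8.
For a Normal prior and Normal likelihood with known variance, the posterior is Normal; its mode equals its mean, the precision-weighted average.
Prior precision 1/σ₀² = 1/4 = 0.25; data precision n/σ² = 3/4 = 0.75.
μ̂ = (0.25·6 + 0.75·7.8) / (0.25 + 0.75) = 7.35/1 = 7.3500.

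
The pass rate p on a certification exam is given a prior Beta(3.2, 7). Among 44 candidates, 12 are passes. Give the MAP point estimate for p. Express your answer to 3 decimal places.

p̂_MAP = 0.272

Prior: Beta(3.2, 7).
Data: 12 successes in 44 trials. The binomial likelihood contributes p^12(1−p)^32, so the posterior is Beta(3.2+12, 7+32) = Beta(15.2, 39).
For Beta(a, b) with a, b > 1 the mode is (a−1)/(a+b−2) = 14.2/52.2 ≈ 0.272.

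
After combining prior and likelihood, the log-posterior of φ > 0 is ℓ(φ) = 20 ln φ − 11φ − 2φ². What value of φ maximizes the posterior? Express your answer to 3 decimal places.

ℓ'(φ) = 20/φ − 11 − 4φ. Setting this to zero and multiplying by φ: 4φ² + 11φ − 20 = 0.
φ = (−11 + √(11² + 4·4·20)) / (2·4) = (−11 + √441) / 8 = (−11 + 21)/8 = 5/4.
ℓ''(φ) = −20/φ² − 4 < 0, confirming a maximum.

φ̂_MAP = 1.250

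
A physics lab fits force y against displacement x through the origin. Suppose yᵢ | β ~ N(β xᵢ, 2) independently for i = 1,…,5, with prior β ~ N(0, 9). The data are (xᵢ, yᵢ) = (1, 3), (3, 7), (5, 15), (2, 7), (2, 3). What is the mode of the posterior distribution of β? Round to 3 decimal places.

β̂_MAP = 2.753

log p(β | y) = −Σ(yᵢ − βxᵢ)²/(2·2) − β²/(2·9) + const.
Setting the derivative to zero: Σxᵢ(yᵢ − βxᵢ)/2 − β/9 = 0, so β = Σxᵢyᵢ / (Σxᵢ² + σ²/τ²).
Σxᵢyᵢ = 1·3 + 3·7 + 5·15 + 2·7 + 2·3 = 119; Σxᵢ² = 43; σ²/τ² = 2/9.
β̂_MAP = 119 / (43 + 2/9) = 119/(389/9) = 1071/389 ≈ 2.753.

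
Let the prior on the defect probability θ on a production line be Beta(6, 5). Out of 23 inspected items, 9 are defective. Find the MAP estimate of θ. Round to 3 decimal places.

θ̂_MAP = 0.438

Prior: Beta(6, 5).
Data: 9 successes in 23 trials. The binomial likelihood contributes θ^9(1−θ)^14, so the posterior is Beta(6+9, 5+14) = Beta(15, 19).
For Beta(a, b) with a, b > 1 the mode is (a−1)/(a+b−2) = 14/32 ≈ 0.438.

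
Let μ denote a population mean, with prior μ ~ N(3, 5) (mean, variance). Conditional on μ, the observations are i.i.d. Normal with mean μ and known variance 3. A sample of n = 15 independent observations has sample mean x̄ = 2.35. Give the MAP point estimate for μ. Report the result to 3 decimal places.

μ̂_MAP = 2.375

n = 15, x̄ = 2.35.
For a Normal prior and Normal likelihood with known variance, the posterior is Normal; its mode equals its mean, the precision-weighted average.
Prior precision 1/σ₀² = 1/5 = 0.2; data precision n/σ² = 15/3 = 5.
μ̂ = (0.2·3 + 5·2.35) / (0.2 + 5) = 12.35/5.2 = 2.375.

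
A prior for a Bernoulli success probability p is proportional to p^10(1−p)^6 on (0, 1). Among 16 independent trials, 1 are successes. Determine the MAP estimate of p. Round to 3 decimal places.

p̂_MAP = 0.344

The prior density ∝ p^10(1−p)^6 is the kernel of Beta(11, 7).
Data: 1 success in 16 trials. The binomial likelihood contributes p(1−p)^15, so the posterior is Beta(11+1, 7+15) = Beta(12, 22).
For Beta(a, b) with a, b > 1 the mode is (a−1)/(a+b−2) = 11/32 ≈ 0.344.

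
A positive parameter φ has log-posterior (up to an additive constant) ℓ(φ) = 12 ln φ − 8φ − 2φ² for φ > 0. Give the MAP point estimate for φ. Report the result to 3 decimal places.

φ̂_MAP = 1.000

ℓ'(φ) = 12/φ − 8 − 4φ. Setting this to zero and multiplying by φ: 4φ² + 8φ − 12 = 0.
φ = (−8 + √(8² + 4·4·12)) / (2·4) = (−8 + √256) / 8 = (−8 + 16)/8 = 1.
ℓ''(φ) = −12/φ² − 4 < 0, confirming a maximum.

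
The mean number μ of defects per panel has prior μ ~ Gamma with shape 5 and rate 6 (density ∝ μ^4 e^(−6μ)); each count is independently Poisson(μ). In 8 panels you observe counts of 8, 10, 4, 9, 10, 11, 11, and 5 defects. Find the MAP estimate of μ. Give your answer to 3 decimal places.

μ̂_MAP = 5.143

Σxᵢ = 8+10+4+9+10+11+11+5 = 68, with n = 8.
Posterior ∝ μ^4e^(−6μ) · μ^68e^(−8μ) = μ^72e^(−14μ), i.e. Gamma(shape=73, rate=14).
The mode of a Gamma(a, b) with a ≥ 1 (shape–rate) is (a−1)/b = 72/14 ≈ 5.143.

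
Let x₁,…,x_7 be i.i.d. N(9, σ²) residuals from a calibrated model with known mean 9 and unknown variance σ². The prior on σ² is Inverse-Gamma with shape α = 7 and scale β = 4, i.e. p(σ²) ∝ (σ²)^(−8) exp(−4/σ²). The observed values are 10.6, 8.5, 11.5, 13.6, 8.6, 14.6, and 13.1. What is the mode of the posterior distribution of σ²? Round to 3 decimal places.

σ̂²_MAP = 3.763

Sum of squared deviations about the known mean: SS = (10.6−9)² + (8.5−9)² + (11.5−9)² + (13.6−9)² + (8.6−9)² + (14.6−9)² + (13.1−9)² = 78.55.
The Normal likelihood contributes (σ²)^(−n/2) exp(−SS/(2σ²)), so the posterior is Inverse-Gamma(α + n/2, β + SS/2) = Inverse-Gamma(10.5, 43.275).
The mode of Inverse-Gamma(a, b) is b/(a+1) = 43.275/11.5 ≈ 3.763.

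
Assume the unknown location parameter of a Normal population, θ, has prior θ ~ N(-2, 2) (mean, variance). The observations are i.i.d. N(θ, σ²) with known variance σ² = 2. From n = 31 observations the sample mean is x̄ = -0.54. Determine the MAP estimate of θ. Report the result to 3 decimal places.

n = 31, x̄ = -0.54.
For a Normal prior and Normal likelihood with known variance, the posterior is Normal; its mode equals its mean, the precision-weighted average.
Prior precision 1/σ₀² = 1/2 = 0.5; data precision n/σ² = 31/2 = 15.5.
θ̂ = (0.5·(-2) + 15.5·(-0.54)) / (0.5 + 15.5) = (-9.37)/16 = -0.585625 ≈ -0.586.

θ̂_MAP = -0.586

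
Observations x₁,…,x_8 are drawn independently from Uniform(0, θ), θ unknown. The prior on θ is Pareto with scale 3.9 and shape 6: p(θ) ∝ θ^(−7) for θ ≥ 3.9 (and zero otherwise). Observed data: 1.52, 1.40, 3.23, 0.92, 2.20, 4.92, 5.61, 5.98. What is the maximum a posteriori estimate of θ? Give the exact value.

The Uniform(0, θ) likelihood is θ^(−n) for θ ≥ max(xᵢ), zero otherwise. Here max(xᵢ) = 5.98.
Posterior ∝ θ^(−7) · θ^(−8) = θ^(−15) on θ ≥ max(3.9, 5.98) = 5.98.
This density is strictly decreasing in θ, so the posterior mode lies at the lower boundary of the support.

θ̂_MAP = 5.98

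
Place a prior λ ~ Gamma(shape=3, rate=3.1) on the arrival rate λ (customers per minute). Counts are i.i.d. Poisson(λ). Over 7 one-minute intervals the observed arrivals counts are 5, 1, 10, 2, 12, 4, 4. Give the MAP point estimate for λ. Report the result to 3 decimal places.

λ̂_MAP = 3.960

Σxᵢ = 5+1+10+2+12+4+4 = 38, with n = 7.
Posterior ∝ λ^2e^(−3.1λ) · λ^38e^(−7λ) = λ^40e^(−10.1λ), i.e. Gamma(shape=41, rate=10.1).
The mode of a Gamma(a, b) with a ≥ 1 (shape–rate) is (a−1)/b = 40/10.1 ≈ 3.960.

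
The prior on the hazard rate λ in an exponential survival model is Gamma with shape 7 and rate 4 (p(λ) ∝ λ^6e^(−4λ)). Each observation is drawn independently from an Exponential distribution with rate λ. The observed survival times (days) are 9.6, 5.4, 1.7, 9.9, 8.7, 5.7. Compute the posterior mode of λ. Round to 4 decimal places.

The Exponential(rate=λ) likelihood is ∝ λ^n e^(−λΣtᵢ). Here n = 6 and Σtᵢ = 9.6 + 5.4 + 1.7 + 9.9 + 8.7 + 5.7 = 41.
Posterior ∝ λ^6e^(−4λ) · λ^6e^(−41λ) = λ^12e^(−45λ), i.e. Gamma(13, 45).
Mode = (a−1)/b = 12/45 ≈ 0.2667.

λ̂_MAP = 0.2667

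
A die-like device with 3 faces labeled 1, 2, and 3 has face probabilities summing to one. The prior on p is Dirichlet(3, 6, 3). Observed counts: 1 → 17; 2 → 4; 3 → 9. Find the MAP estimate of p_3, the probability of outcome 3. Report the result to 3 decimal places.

The posterior is Dirichlet(αᵢ + nᵢ) = Dirichlet(20, 10, 12).
For a Dirichlet(a₁,…,a_K) with all aᵢ > 1, the mode has j-th component (aⱼ − 1)/(Σaᵢ − K).
Here Σaᵢ = 42 and K = 3, so p_3 = (12 − 1)/(42 − 3) = 11/39 ≈ 0.282.

MAP estimate: 0.282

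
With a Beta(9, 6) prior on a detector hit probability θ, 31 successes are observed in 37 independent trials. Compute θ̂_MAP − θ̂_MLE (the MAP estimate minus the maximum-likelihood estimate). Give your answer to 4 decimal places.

Posterior is Beta(40, 12); MAP = (40−1)/(52−2) = 39/50 ≈ 0.78000.
MLE ignores the prior: θ̂_MLE = k/n = 31/37 ≈ 0.83784.
Difference = 39/50 − 31/37 = -107/1850 ≈ -0.0578.

MAP − MLE = -0.0578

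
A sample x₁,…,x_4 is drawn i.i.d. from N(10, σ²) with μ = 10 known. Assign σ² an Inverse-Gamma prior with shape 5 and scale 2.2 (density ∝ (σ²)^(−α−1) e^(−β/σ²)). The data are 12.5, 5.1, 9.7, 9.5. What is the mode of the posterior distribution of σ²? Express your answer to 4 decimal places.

Sum of squared deviations about the known mean: SS = (12.5−10)² + (5.1−10)² + (9.7−10)² + (9.5−10)² = 30.6.
The Normal likelihood contributes (σ²)^(−n/2) exp(−SS/(2σ²)), so the posterior is Inverse-Gamma(α + n/2, β + SS/2) = Inverse-Gamma(7, 17.5).
The mode of Inverse-Gamma(a, b) is b/(a+1) = 17.5/8 ≈ 2.1875.

σ̂²_MAP = 2.1875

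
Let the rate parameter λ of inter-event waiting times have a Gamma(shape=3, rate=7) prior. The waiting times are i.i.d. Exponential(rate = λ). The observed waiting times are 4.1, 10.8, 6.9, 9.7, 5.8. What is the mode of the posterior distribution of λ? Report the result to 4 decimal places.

λ̂_MAP = 0.1580

The Exponential(rate=λ) likelihood is ∝ λ^n e^(−λΣtᵢ). Here n = 5 and Σtᵢ = 4.1 + 10.8 + 6.9 + 9.7 + 5.8 = 37.3.
Posterior ∝ λ^2e^(−7λ) · λ^5e^(−37.3λ) = λ^7e^(−44.3λ), i.e. Gamma(8, 44.3).
Mode = (a−1)/b = 7/44.3 ≈ 0.1580.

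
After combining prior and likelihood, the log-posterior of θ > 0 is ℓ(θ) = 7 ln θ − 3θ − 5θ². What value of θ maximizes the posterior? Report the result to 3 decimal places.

ℓ'(θ) = 7/θ − 3 − 10θ. Setting this to zero and multiplying by θ: 10θ² + 3θ − 7 = 0.
θ = (−3 + √(3² + 4·10·7)) / (2·10) = (−3 + √289) / 20 = (−3 + 17)/20 = 7/10.
ℓ''(θ) = −7/θ² − 10 < 0, confirming a maximum.

θ̂_MAP = 0.700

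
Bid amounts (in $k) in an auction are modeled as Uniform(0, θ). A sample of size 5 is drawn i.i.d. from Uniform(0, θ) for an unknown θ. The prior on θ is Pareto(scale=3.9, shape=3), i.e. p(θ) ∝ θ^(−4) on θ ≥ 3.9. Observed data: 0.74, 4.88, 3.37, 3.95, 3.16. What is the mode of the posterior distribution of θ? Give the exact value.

The Uniform(0, θ) likelihood is θ^(−n) for θ ≥ max(xᵢ), zero otherwise. Here max(xᵢ) = 4.88.
Posterior ∝ θ^(−4) · θ^(−5) = θ^(−9) on θ ≥ max(3.9, 4.88) = 4.88.
This density is strictly decreasing in θ, so the posterior mode lies at the lower boundary of the support.

θ̂_MAP = 4.88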